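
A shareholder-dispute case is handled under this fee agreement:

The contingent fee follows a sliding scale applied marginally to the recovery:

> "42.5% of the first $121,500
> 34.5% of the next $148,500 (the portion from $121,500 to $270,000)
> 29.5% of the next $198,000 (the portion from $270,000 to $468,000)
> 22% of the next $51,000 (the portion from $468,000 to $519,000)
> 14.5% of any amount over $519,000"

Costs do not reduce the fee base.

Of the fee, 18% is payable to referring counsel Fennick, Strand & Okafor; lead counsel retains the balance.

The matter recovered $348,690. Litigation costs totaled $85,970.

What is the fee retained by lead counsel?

Fee base is the gross recovery, $348,690; costs are reimbursed separately.
First $121,500 at 42.5% = $51,637.50
Next $148,500 at 34.5% = $51,232.50
Remaining $78,690 at 29.5% = $23,213.55
Fee: $51,637.50 + $51,232.50 + $23,213.55 = $126,083.55
Referral share: 18% of $126,083.55 = $22,695.04; lead counsel retains $126,083.55 − $22,695.04 = $103,388.51.

$103,388.51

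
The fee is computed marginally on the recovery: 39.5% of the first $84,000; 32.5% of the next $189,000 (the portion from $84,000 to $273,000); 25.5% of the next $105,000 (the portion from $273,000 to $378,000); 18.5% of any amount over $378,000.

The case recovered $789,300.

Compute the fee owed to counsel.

$197,470.50

First $84,000 at 39.5% = $33,180.00
Next $189,000 at 32.5% = $61,425.00
Next $105,000 at 25.5% = $26,775.00
Remaining $411,300 at 18.5% = $76,090.50
Fee: $33,180.00 + $61,425.00 + $26,775.00 + $76,090.50 = $197,470.50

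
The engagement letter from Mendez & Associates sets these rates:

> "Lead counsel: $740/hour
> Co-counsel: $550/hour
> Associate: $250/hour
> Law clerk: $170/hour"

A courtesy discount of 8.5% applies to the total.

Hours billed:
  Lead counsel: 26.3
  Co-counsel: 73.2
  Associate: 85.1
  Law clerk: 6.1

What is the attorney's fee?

Lead counsel: 26.3 × $740 = $19,462.00
Co-counsel: 73.2 × $550 = $40,260.00
Associate: 85.1 × $250 = $21,275.00
Law clerk: 6.1 × $170 = $1,037.00
Subtotal: $82,034.00
Less 8.5% discount: −$6,972.89
Total: $82,034.00 − $6,972.89 = $75,061.11

$75,061.11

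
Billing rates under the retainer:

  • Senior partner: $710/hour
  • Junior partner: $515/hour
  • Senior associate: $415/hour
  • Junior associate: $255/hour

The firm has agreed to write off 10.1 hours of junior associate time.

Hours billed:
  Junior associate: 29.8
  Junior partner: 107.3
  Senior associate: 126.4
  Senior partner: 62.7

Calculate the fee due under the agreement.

$157,256.00

Senior partner: 62.7 × $710 = $44,517.00
Junior partner: 107.3 × $515 = $55,259.50
Senior associate: 126.4 × $415 = $52,456.00
Junior associate: 29.8 × $255 = $7,599.00
Subtotal: $159,831.50
Write-off: 10.1 × $255 = $2,575.50
Total: $159,831.50 − $2,575.50 = $157,256.00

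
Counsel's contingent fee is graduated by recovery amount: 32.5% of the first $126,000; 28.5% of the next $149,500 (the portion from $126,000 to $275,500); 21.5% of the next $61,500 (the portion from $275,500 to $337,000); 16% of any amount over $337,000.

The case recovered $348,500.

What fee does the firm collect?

First $126,000 at 32.5% = $40,950.00
Next $149,500 at 28.5% = $42,607.50
Next $61,500 at 21.5% = $13,222.50
Remaining $11,500 at 16% = $1,840.00
Fee: $40,950.00 + $42,607.50 + $13,222.50 + $1,840.00 = $98,620.00

$98,620.00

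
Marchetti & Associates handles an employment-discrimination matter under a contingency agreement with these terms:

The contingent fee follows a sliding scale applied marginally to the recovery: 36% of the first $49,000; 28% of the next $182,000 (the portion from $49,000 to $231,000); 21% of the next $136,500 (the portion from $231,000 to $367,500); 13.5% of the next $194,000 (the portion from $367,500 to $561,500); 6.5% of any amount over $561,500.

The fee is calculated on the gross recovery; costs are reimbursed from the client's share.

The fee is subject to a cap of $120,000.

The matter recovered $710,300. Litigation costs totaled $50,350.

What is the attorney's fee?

Fee base is the gross recovery, $710,300; costs are reimbursed separately.
First $49,000 at 36% = $17,640.00
Next $182,000 at 28% = $50,960.00
Next $136,500 at 21% = $28,665.00
Next $194,000 at 13.5% = $26,190.00
Remaining $148,800 at 6.5% = $9,672.00
Fee: $17,640.00 + $50,960.00 + $28,665.00 + $26,190.00 + $9,672.00 = $133,127.00
$133,127.00 exceeds the $120,000 cap, so the fee is capped at $120,000.00.

$120,000.00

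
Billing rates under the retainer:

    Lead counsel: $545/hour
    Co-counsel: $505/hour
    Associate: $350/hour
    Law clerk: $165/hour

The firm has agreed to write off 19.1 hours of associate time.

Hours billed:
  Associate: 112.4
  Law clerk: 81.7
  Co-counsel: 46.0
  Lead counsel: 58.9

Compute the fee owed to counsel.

Lead counsel: 58.9 × $545 = $32,100.50
Co-counsel: 46.0 × $505 = $23,230.00
Associate: 112.4 × $350 = $39,340.00
Law clerk: 81.7 × $165 = $13,480.50
Subtotal: $108,151.00
Write-off: 19.1 × $350 = $6,685.00
Total: $108,151.00 − $6,685.00 = $101,466.00

$101,466.00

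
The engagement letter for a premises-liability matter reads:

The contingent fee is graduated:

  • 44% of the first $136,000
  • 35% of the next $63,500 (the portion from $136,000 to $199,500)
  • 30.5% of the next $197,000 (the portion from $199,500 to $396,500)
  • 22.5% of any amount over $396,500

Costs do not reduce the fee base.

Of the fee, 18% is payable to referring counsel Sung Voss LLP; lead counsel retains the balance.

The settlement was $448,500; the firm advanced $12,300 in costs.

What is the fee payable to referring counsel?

Fee base is the gross recovery, $448,500; costs are reimbursed separately.
First $136,000 at 44% = $59,840.00
Next $63,500 at 35% = $22,225.00
Next $197,000 at 30.5% = $60,085.00
Remaining $52,000 at 22.5% = $11,700.00
Fee: $59,840.00 + $22,225.00 + $60,085.00 + $11,700.00 = $153,850.00
Referral share: 18% of $153,850.00 = $27,693.00; lead counsel retains $153,850.00 − $27,693.00 = $126,157.00.

$27,693.00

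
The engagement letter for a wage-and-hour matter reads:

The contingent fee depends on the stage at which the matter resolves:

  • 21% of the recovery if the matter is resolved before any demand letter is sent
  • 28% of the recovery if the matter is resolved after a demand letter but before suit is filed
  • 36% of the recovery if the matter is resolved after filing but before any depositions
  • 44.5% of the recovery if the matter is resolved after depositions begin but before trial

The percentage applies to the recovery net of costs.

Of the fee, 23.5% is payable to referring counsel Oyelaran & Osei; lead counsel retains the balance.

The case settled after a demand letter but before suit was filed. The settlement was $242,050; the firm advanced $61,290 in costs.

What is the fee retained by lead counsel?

Fee base (net of costs): $242,050 − $61,290 = $180,760
The matter settled after a demand letter but before suit was filed, so the 28% rate applies.
$180,760 × 28% = $50,612.80
Referral share: 23.5% of $50,612.80 = $11,894.01; lead counsel retains $50,612.80 − $11,894.01 = $38,718.79.

$38,718.79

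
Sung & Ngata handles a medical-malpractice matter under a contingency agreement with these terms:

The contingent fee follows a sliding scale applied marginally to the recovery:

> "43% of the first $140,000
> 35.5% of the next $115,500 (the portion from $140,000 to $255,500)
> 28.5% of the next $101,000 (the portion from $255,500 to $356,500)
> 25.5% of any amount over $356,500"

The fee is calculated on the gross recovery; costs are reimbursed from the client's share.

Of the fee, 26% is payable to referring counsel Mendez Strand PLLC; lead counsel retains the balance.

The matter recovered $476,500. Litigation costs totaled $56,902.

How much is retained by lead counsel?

$118,834.75

Fee base is the gross recovery, $476,500; costs are reimbursed separately.
First $140,000 at 43% = $60,200.00
Next $115,500 at 35.5% = $41,002.50
Next $101,000 at 28.5% = $28,785.00
Remaining $120,000 at 25.5% = $30,600.00
Fee: $60,200.00 + $41,002.50 + $28,785.00 + $30,600.00 = $160,587.50
Referral share: 26% of $160,587.50 = $41,752.75; lead counsel retains $160,587.50 − $41,752.75 = $118,834.75.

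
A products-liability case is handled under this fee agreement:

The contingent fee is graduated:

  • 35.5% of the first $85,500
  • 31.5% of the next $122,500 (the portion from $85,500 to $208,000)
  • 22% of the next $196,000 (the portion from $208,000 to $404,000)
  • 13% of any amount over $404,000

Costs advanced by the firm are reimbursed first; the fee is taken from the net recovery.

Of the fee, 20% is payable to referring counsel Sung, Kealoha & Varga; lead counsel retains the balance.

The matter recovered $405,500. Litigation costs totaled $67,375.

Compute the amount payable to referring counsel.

Fee base (net of costs): $405,500 − $67,375 = $338,125
First $85,500 at 35.5% = $30,352.50
Next $122,500 at 31.5% = $38,587.50
Remaining $130,125 at 22% = $28,627.50
Fee: $30,352.50 + $38,587.50 + $28,627.50 = $97,567.50
Referral share: 20% of $97,567.50 = $19,513.50; lead counsel retains $97,567.50 − $19,513.50 = $78,054.00.

$19,513.50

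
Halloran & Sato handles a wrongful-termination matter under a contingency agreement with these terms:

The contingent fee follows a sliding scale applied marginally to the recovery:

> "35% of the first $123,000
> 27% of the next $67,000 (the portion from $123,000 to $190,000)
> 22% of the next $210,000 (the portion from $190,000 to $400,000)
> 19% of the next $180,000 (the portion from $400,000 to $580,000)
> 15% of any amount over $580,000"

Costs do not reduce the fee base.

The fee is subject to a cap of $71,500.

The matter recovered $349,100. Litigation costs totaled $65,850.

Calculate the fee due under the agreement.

Fee base is the gross recovery, $349,100; costs are reimbursed separately.
First $123,000 at 35% = $43,050.00
Next $67,000 at 27% = $18,090.00
Remaining $159,100 at 22% = $35,002.00
Fee: $43,050.00 + $18,090.00 + $35,002.00 = $96,142.00
$96,142.00 exceeds the $71,500 cap, so the fee is capped at $71,500.00.

$71,500.00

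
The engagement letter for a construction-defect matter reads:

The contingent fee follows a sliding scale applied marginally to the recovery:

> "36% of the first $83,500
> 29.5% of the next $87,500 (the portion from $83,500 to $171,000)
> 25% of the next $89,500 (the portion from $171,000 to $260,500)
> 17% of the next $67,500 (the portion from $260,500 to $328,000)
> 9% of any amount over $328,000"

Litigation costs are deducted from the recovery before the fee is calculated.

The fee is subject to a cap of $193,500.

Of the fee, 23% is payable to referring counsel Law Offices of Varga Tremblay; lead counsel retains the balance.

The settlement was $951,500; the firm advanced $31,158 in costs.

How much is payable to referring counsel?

Fee base (net of costs): $951,500 − $31,158 = $920,342
First $83,500 at 36% = $30,060.00
Next $87,500 at 29.5% = $25,812.50
Next $89,500 at 25% = $22,375.00
Next $67,500 at 17% = $11,475.00
Remaining $592,342 at 9% = $53,310.78
Fee: $30,060.00 + $25,812.50 + $22,375.00 + $11,475.00 + $53,310.78 = $143,033.28
$143,033.28 is under the $193,500 cap.
Referral share: 23% of $143,033.28 = $32,897.65; lead counsel retains $143,033.28 − $32,897.65 = $110,135.63.

$32,897.65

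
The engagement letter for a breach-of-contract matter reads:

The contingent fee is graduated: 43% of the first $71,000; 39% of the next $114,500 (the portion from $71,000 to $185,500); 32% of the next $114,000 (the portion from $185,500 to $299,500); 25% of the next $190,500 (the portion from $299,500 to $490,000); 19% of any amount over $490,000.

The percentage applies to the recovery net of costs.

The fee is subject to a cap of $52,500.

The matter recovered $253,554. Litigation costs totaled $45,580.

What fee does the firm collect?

$52,500.00

Fee base (net of costs): $253,554 − $45,580 = $207,974
First $71,000 at 43% = $30,530.00
Next $114,500 at 39% = $44,655.00
Remaining $22,474 at 32% = $7,191.68
Fee: $30,530.00 + $44,655.00 + $7,191.68 = $82,376.68
$82,376.68 exceeds the $52,500 cap, so the fee is capped at $52,500.00.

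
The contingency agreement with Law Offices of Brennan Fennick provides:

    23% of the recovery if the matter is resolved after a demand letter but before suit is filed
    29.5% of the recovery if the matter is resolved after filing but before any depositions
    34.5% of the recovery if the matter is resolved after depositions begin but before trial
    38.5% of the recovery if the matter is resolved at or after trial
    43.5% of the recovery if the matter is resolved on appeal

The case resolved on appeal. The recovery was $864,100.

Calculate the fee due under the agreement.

$375,883.50

The matter resolved on appeal, so the 43.5% rate applies.
$864,100 × 43.5% = $375,883.50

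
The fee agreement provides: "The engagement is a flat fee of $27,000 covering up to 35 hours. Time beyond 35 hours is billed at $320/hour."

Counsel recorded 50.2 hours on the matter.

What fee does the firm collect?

Flat fee: $27,000.00
Excess hours: 50.2 − 35 = 15.2
Overrun: 15.2 × $320 = $4,864.00
Total: $27,000.00 + $4,864.00 = $31,864.00

$31,864.00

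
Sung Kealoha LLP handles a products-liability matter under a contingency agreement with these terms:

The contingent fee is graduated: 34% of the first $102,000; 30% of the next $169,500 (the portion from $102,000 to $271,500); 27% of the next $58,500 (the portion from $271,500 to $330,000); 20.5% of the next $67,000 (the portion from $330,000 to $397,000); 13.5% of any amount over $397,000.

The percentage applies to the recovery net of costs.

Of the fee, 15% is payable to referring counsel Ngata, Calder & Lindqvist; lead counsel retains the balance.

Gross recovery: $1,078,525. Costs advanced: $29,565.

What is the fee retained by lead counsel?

$172,613.41

Fee base (net of costs): $1,078,525 − $29,565 = $1,048,960
First $102,000 at 34% = $34,680.00
Next $169,500 at 30% = $50,850.00
Next $58,500 at 27% = $15,795.00
Next $67,000 at 20.5% = $13,735.00
Remaining $651,960 at 13.5% = $88,014.60
Fee: $34,680.00 + $50,850.00 + $15,795.00 + $13,735.00 + $88,014.60 = $203,074.60
Referral share: 15% of $203,074.60 = $30,461.19; lead counsel retains $203,074.60 − $30,461.19 = $172,613.41.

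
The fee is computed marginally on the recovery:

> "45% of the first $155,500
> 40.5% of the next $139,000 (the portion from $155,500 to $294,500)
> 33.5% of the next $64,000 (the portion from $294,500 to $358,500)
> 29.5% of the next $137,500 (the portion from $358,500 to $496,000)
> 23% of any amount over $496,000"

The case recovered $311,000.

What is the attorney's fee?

First $155,500 at 45% = $69,975.00
Next $139,000 at 40.5% = $56,295.00
Remaining $16,500 at 33.5% = $5,527.50
Fee: $69,975.00 + $56,295.00 + $5,527.50 = $131,797.50

$131,797.50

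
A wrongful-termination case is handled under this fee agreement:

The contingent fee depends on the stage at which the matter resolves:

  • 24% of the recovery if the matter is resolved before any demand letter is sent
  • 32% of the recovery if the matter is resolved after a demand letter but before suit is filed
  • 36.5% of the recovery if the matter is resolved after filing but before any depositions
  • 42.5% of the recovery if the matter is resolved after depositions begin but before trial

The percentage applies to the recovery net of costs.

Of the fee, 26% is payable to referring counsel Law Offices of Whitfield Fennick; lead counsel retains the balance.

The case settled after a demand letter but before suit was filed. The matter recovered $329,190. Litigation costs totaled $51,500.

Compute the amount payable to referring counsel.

$23,103.81

Fee base (net of costs): $329,190 − $51,500 = $277,690
The matter settled after a demand letter but before suit was filed, so the 32% rate applies.
$277,690 × 32% = $88,860.80
Referral share: 26% of $88,860.80 = $23,103.81; lead counsel retains $88,860.80 − $23,103.81 = $65,756.99.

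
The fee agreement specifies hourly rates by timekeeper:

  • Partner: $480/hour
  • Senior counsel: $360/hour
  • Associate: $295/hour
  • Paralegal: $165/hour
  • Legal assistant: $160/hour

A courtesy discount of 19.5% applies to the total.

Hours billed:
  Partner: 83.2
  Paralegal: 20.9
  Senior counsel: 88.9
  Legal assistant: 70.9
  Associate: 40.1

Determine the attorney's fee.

Partner: 83.2 × $480 = $39,936.00
Senior counsel: 88.9 × $360 = $32,004.00
Associate: 40.1 × $295 = $11,829.50
Paralegal: 20.9 × $165 = $3,448.50
Legal assistant: 70.9 × $160 = $11,344.00
Subtotal: $98,562.00
Less 19.5% discount: −$19,219.59
Total: $98,562.00 − $19,219.59 = $79,342.41

$79,342.41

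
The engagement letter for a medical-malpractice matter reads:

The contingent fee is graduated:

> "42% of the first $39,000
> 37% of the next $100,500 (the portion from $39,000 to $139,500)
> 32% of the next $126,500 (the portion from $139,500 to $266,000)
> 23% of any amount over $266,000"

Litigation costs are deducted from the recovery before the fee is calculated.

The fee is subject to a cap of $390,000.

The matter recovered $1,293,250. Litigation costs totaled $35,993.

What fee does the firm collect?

$322,034.11

Fee base (net of costs): $1,293,250 − $35,993 = $1,257,257
First $39,000 at 42% = $16,380.00
Next $100,500 at 37% = $37,185.00
Next $126,500 at 32% = $40,480.00
Remaining $991,257 at 23% = $227,989.11
Fee: $16,380.00 + $37,185.00 + $40,480.00 + $227,989.11 = $322,034.11
$322,034.11 is under the $390,000 cap.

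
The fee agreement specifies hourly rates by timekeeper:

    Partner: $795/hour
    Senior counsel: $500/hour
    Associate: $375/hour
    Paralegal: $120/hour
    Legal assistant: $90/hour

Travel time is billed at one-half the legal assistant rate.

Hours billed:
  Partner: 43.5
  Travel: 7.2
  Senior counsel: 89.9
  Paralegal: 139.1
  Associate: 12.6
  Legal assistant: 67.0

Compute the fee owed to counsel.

$107,303.50

Partner: 43.5 × $795 = $34,582.50
Senior counsel: 89.9 × $500 = $44,950.00
Associate: 12.6 × $375 = $4,725.00
Paralegal: 139.1 × $120 = $16,692.00
Legal assistant: 67.0 × $90 = $6,030.00
Subtotal: $34,582.50 + $44,950.00 + $4,725.00 + $16,692.00 + $6,030.00 = $106,979.50
Travel: 7.2 × ($90 ÷ 2) = 7.2 × $45.00 = $324.00
Total: $106,979.50 + $324.00 = $107,303.50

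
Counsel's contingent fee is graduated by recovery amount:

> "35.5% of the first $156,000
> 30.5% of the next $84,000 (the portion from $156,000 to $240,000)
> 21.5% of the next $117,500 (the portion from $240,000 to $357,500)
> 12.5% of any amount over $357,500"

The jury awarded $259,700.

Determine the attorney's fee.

$85,235.50

First $156,000 at 35.5% = $55,380.00
Next $84,000 at 30.5% = $25,620.00
Remaining $19,700 at 21.5% = $4,235.50
Fee: $55,380.00 + $25,620.00 + $4,235.50 = $85,235.50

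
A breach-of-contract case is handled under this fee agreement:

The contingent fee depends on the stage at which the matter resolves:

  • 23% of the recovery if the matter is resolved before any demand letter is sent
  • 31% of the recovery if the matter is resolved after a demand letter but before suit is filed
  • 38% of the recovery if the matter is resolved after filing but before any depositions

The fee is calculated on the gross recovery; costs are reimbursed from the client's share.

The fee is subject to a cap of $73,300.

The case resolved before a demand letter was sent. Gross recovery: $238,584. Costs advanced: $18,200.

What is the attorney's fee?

$54,874.32

Fee base is the gross recovery, $238,584; costs are reimbursed separately.
The matter resolved before a demand letter was sent, so the 23% rate applies.
$238,584 × 23% = $54,874.32
$54,874.32 is under the $73,300 cap.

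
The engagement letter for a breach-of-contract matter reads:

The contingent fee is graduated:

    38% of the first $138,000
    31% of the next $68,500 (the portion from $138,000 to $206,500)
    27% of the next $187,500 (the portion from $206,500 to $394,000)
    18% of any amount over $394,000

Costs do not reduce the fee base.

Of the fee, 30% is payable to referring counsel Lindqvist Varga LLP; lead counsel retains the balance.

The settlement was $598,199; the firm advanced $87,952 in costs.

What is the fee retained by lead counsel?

Fee base is the gross recovery, $598,199; costs are reimbursed separately.
First $138,000 at 38% = $52,440.00
Next $68,500 at 31% = $21,235.00
Next $187,500 at 27% = $50,625.00
Remaining $204,199 at 18% = $36,755.82
Fee: $52,440.00 + $21,235.00 + $50,625.00 + $36,755.82 = $161,055.82
Referral share: 30% of $161,055.82 = $48,316.75; lead counsel retains $161,055.82 − $48,316.75 = $112,739.07.

$112,739.07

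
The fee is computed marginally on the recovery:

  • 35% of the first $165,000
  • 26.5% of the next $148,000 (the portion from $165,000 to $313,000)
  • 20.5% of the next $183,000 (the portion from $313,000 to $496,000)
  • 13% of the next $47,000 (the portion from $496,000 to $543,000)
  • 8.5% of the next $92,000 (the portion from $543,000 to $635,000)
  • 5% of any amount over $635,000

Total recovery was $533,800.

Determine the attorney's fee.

$139,399.00

First $165,000 at 35% = $57,750.00
Next $148,000 at 26.5% = $39,220.00
Next $183,000 at 20.5% = $37,515.00
Remaining $37,800 at 13% = $4,914.00
Fee: $57,750.00 + $39,220.00 + $37,515.00 + $4,914.00 = $139,399.00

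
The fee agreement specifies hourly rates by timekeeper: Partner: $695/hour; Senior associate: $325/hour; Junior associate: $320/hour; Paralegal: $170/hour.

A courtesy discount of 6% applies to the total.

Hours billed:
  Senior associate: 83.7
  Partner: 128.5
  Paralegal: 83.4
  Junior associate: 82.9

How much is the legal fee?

Partner: 128.5 × $695 = $89,307.50
Senior associate: 83.7 × $325 = $27,202.50
Junior associate: 82.9 × $320 = $26,528.00
Paralegal: 83.4 × $170 = $14,178.00
Subtotal: $157,216.00
Less 6% discount: −$9,432.96
Total: $157,216.00 − $9,432.96 = $147,783.04

$147,783.04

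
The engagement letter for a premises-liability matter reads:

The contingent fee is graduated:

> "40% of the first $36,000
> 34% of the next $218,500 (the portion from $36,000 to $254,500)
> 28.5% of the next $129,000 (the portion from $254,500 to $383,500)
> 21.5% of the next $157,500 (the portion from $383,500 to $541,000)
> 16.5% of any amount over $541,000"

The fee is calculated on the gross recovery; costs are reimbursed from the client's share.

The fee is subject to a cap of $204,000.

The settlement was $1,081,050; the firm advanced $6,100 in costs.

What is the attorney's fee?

Fee base is the gross recovery, $1,081,050; costs are reimbursed separately.
First $36,000 at 40% = $14,400.00
Next $218,500 at 34% = $74,290.00
Next $129,000 at 28.5% = $36,765.00
Next $157,500 at 21.5% = $33,862.50
Remaining $540,050 at 16.5% = $89,108.25
Fee: $14,400.00 + $74,290.00 + $36,765.00 + $33,862.50 + $89,108.25 = $248,425.75
$248,425.75 exceeds the $204,000 cap, so the fee is capped at $204,000.00.

$204,000.00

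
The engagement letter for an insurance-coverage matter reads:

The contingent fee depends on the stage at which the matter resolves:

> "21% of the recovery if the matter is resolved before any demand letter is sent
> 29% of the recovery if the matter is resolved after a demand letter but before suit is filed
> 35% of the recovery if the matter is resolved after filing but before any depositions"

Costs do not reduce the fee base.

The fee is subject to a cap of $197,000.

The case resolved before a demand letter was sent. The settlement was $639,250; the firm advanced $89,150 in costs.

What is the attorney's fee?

$134,242.50

Fee base is the gross recovery, $639,250; costs are reimbursed separately.
The matter resolved before a demand letter was sent, so the 21% rate applies.
$639,250 × 21% = $134,242.50
$134,242.50 is under the $197,000 cap.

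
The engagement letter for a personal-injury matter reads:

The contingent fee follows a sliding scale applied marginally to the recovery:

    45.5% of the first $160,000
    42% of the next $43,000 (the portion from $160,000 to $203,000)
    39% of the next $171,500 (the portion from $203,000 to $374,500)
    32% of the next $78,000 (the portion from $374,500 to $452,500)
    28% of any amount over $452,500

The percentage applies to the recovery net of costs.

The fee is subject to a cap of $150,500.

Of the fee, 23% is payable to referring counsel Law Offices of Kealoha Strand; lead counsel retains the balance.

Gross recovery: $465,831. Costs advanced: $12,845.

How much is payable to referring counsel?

Fee base (net of costs): $465,831 − $12,845 = $452,986
First $160,000 at 45.5% = $72,800.00
Next $43,000 at 42% = $18,060.00
Next $171,500 at 39% = $66,885.00
Next $78,000 at 32% = $24,960.00
Remaining $486 at 28% = $136.08
Fee: $72,800.00 + $18,060.00 + $66,885.00 + $24,960.00 + $136.08 = $182,841.08
$182,841.08 exceeds the $150,500 cap, so the fee is capped at $150,500.00.
Referral share: 23% of $150,500.00 = $34,615.00; lead counsel retains $150,500.00 − $34,615.00 = $115,885.00.

$34,615.00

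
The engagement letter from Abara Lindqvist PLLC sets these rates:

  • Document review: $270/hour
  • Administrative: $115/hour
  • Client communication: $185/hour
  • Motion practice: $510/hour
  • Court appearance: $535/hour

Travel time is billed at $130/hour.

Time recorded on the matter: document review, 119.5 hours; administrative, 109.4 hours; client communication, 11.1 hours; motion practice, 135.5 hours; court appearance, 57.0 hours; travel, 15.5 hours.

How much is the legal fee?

Document review: 119.5 × $270 = $32,265.00
Administrative: 109.4 × $115 = $12,581.00
Client communication: 11.1 × $185 = $2,053.50
Motion practice: 135.5 × $510 = $69,105.00
Court appearance: 57.0 × $535 = $30,495.00
Subtotal: $32,265.00 + $12,581.00 + $2,053.50 + $69,105.00 + $30,495.00 = $146,499.50
Travel: 15.5 × $130 = $2,015.00
Total: $146,499.50 + $2,015.00 = $148,514.50

$148,514.50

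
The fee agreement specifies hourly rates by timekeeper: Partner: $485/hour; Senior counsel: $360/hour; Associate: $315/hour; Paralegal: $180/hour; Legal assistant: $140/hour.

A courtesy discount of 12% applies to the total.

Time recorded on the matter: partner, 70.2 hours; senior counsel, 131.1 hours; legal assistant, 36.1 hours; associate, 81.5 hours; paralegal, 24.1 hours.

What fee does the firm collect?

$102,350.60

Partner: 70.2 × $485 = $34,047.00
Senior counsel: 131.1 × $360 = $47,196.00
Associate: 81.5 × $315 = $25,672.50
Paralegal: 24.1 × $180 = $4,338.00
Legal assistant: 36.1 × $140 = $5,054.00
Subtotal: $116,307.50
Less 12% discount: −$13,956.90
Total: $116,307.50 − $13,956.90 = $102,350.60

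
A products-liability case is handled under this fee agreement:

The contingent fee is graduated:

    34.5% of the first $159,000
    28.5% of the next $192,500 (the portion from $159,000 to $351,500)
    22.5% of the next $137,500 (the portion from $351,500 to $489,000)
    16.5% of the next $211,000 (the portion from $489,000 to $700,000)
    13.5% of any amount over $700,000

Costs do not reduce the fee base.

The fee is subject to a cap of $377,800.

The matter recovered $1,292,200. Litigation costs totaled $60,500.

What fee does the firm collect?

Fee base is the gross recovery, $1,292,200; costs are reimbursed separately.
First $159,000 at 34.5% = $54,855.00
Next $192,500 at 28.5% = $54,862.50
Next $137,500 at 22.5% = $30,937.50
Next $211,000 at 16.5% = $34,815.00
Remaining $592,200 at 13.5% = $79,947.00
Fee: $54,855.00 + $54,862.50 + $30,937.50 + $34,815.00 + $79,947.00 = $255,417.00
$255,417.00 is under the $377,800 cap.

$255,417.00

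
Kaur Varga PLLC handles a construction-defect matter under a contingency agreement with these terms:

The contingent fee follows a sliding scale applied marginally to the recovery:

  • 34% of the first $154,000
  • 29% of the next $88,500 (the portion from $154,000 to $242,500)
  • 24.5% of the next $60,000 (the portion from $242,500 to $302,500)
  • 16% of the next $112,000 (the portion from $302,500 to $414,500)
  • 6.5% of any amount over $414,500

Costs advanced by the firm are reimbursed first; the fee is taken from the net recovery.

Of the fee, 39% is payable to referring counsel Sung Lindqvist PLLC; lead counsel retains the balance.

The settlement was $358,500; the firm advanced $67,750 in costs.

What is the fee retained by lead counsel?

$54,806.21

Fee base (net of costs): $358,500 − $67,750 = $290,750
First $154,000 at 34% = $52,360.00
Next $88,500 at 29% = $25,665.00
Remaining $48,250 at 24.5% = $11,821.25
Fee: $52,360.00 + $25,665.00 + $11,821.25 = $89,846.25
Referral share: 39% of $89,846.25 = $35,040.04; lead counsel retains $89,846.25 − $35,040.04 = $54,806.21.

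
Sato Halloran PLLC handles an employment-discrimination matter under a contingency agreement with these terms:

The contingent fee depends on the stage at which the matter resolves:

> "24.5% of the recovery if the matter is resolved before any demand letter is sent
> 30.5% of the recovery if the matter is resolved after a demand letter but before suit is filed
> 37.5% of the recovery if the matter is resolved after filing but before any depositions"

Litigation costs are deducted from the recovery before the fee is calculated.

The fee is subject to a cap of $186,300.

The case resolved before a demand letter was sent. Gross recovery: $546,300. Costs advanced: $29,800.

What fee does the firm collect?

Fee base (net of costs): $546,300 − $29,800 = $516,500
The matter resolved before a demand letter was sent, so the 24.5% rate applies.
$516,500 × 24.5% = $126,542.50
$126,542.50 is under the $186,300 cap.

$126,542.50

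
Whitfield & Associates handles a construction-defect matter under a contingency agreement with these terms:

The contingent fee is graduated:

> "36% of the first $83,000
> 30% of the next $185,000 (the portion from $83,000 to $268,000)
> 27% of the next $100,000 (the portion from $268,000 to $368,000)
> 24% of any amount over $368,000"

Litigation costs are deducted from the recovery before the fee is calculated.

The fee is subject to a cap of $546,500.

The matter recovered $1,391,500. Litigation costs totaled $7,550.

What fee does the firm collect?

$356,208.00

Fee base (net of costs): $1,391,500 − $7,550 = $1,383,950
First $83,000 at 36% = $29,880.00
Next $185,000 at 30% = $55,500.00
Next $100,000 at 27% = $27,000.00
Remaining $1,015,950 at 24% = $243,828.00
Fee: $29,880.00 + $55,500.00 + $27,000.00 + $243,828.00 = $356,208.00
$356,208.00 is under the $546,500 cap.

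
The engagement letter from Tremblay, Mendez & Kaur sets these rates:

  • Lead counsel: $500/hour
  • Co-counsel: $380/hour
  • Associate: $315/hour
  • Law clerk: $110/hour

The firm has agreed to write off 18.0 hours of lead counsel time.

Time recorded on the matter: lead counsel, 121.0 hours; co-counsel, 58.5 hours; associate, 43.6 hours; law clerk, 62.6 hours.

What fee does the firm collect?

$94,350.00

Lead counsel: 121.0 × $500 = $60,500.00
Co-counsel: 58.5 × $380 = $22,230.00
Associate: 43.6 × $315 = $13,734.00
Law clerk: 62.6 × $110 = $6,886.00
Subtotal: $103,350.00
Write-off: 18.0 × $500 = $9,000.00
Total: $103,350.00 − $9,000.00 = $94,350.00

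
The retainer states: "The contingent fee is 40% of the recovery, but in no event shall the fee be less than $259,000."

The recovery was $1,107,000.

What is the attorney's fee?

$442,800.00

40% of $1,107,000 = $442,800.00
That exceeds the $259,000 minimum.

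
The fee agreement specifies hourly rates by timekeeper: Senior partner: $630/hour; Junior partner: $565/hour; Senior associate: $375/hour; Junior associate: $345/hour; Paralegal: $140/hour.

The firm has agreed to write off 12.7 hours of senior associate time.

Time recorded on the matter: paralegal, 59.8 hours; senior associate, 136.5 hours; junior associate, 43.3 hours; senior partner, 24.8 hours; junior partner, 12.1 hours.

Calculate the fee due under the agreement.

$92,196.00

Senior partner: 24.8 × $630 = $15,624.00
Junior partner: 12.1 × $565 = $6,836.50
Senior associate: 136.5 × $375 = $51,187.50
Junior associate: 43.3 × $345 = $14,938.50
Paralegal: 59.8 × $140 = $8,372.00
Subtotal: $96,958.50
Write-off: 12.7 × $375 = $4,762.50
Total: $96,958.50 − $4,762.50 = $92,196.00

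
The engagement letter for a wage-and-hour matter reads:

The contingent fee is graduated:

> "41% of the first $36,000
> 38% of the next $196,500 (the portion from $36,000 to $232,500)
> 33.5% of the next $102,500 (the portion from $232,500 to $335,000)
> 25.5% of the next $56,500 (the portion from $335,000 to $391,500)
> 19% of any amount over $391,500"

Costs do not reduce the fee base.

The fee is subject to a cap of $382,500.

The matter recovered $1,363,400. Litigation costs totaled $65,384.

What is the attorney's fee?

$322,836.00

Fee base is the gross recovery, $1,363,400; costs are reimbursed separately.
First $36,000 at 41% = $14,760.00
Next $196,500 at 38% = $74,670.00
Next $102,500 at 33.5% = $34,337.50
Next $56,500 at 25.5% = $14,407.50
Remaining $971,900 at 19% = $184,661.00
Fee: $14,760.00 + $74,670.00 + $34,337.50 + $14,407.50 + $184,661.00 = $322,836.00
$322,836.00 is under the $382,500 cap.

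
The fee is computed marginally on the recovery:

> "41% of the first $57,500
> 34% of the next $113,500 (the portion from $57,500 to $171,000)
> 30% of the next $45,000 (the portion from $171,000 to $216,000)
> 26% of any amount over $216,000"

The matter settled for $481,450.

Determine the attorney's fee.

$144,682.00

First $57,500 at 41% = $23,575.00
Next $113,500 at 34% = $38,590.00
Next $45,000 at 30% = $13,500.00
Remaining $265,450 at 26% = $69,017.00
Fee: $23,575.00 + $38,590.00 + $13,500.00 + $69,017.00 = $144,682.00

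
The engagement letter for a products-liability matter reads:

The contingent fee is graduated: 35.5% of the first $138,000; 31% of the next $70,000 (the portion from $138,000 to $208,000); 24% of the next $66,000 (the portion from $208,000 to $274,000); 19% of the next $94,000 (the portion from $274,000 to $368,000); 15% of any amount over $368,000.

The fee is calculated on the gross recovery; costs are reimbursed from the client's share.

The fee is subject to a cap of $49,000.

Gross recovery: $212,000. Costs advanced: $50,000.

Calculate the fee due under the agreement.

Fee base is the gross recovery, $212,000; costs are reimbursed separately.
First $138,000 at 35.5% = $48,990.00
Next $70,000 at 31% = $21,700.00
Remaining $4,000 at 24% = $960.00
Fee: $48,990.00 + $21,700.00 + $960.00 = $71,650.00
$71,650.00 exceeds the $49,000 cap, so the fee is capped at $49,000.00.

$49,000.00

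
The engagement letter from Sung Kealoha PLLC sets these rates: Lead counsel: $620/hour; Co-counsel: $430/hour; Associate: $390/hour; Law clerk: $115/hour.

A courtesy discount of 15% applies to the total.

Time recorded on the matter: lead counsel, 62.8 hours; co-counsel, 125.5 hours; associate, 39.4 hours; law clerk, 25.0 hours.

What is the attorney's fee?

Lead counsel: 62.8 × $620 = $38,936.00
Co-counsel: 125.5 × $430 = $53,965.00
Associate: 39.4 × $390 = $15,366.00
Law clerk: 25.0 × $115 = $2,875.00
Subtotal: $111,142.00
Less 15% discount: −$16,671.30
Total: $111,142.00 − $16,671.30 = $94,470.70

$94,470.70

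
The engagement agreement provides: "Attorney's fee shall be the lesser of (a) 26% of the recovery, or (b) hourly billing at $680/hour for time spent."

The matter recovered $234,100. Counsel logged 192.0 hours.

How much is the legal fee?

$60,866.00

(a) 26% of $234,100 = $60,866.00
(b) 192.0 × $680 = $130,560.00
The lesser is (a): $60,866.00.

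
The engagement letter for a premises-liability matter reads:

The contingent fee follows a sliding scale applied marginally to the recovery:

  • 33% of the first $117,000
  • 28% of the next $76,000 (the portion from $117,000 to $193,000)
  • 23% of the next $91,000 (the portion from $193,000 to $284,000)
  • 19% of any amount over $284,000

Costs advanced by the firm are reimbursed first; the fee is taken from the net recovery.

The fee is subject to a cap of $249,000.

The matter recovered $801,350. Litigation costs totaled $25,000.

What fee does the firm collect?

Fee base (net of costs): $801,350 − $25,000 = $776,350
First $117,000 at 33% = $38,610.00
Next $76,000 at 28% = $21,280.00
Next $91,000 at 23% = $20,930.00
Remaining $492,350 at 19% = $93,546.50
Fee: $38,610.00 + $21,280.00 + $20,930.00 + $93,546.50 = $174,366.50
$174,366.50 is under the $249,000 cap.

$174,366.50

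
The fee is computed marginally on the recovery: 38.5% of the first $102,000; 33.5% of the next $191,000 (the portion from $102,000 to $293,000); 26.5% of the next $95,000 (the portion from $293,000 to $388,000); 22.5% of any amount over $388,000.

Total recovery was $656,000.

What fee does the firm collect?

First $102,000 at 38.5% = $39,270.00
Next $191,000 at 33.5% = $63,985.00
Next $95,000 at 26.5% = $25,175.00
Remaining $268,000 at 22.5% = $60,300.00
Fee: $39,270.00 + $63,985.00 + $25,175.00 + $60,300.00 = $188,730.00

$188,730.00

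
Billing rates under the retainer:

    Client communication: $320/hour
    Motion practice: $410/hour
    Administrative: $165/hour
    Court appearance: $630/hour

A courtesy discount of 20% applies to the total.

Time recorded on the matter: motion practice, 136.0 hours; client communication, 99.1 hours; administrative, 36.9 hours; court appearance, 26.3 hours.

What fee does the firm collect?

Client communication: 99.1 × $320 = $31,712.00
Motion practice: 136.0 × $410 = $55,760.00
Administrative: 36.9 × $165 = $6,088.50
Court appearance: 26.3 × $630 = $16,569.00
Subtotal: $110,129.50
Less 20% discount: −$22,025.90
Total: $110,129.50 − $22,025.90 = $88,103.60

$88,103.60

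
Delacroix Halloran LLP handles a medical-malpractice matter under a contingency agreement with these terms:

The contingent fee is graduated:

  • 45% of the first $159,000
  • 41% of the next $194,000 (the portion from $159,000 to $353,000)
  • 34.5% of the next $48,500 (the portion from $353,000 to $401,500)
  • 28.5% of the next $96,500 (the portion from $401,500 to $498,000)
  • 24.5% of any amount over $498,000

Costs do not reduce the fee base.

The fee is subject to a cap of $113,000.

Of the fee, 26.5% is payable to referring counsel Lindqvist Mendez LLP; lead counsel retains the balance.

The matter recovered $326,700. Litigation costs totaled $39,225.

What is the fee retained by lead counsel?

Fee base is the gross recovery, $326,700; costs are reimbursed separately.
First $159,000 at 45% = $71,550.00
Remaining $167,700 at 41% = $68,757.00
Fee: $71,550.00 + $68,757.00 = $140,307.00
$140,307.00 exceeds the $113,000 cap, so the fee is capped at $113,000.00.
Referral share: 26.5% of $113,000.00 = $29,945.00; lead counsel retains $113,000.00 − $29,945.00 = $83,055.00.

$83,055.00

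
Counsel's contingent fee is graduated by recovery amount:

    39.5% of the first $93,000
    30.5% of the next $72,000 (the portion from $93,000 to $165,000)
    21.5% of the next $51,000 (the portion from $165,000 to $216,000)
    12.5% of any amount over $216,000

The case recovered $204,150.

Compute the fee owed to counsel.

First $93,000 at 39.5% = $36,735.00
Next $72,000 at 30.5% = $21,960.00
Remaining $39,150 at 21.5% = $8,417.25
Fee: $36,735.00 + $21,960.00 + $8,417.25 = $67,112.25

$67,112.25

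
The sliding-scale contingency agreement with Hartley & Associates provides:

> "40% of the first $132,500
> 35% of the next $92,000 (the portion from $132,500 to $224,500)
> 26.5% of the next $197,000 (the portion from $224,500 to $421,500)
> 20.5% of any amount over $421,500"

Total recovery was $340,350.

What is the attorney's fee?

First $132,500 at 40% = $53,000.00
Next $92,000 at 35% = $32,200.00
Remaining $115,850 at 26.5% = $30,700.25
Fee: $53,000.00 + $32,200.00 + $30,700.25 = $115,900.25

$115,900.25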